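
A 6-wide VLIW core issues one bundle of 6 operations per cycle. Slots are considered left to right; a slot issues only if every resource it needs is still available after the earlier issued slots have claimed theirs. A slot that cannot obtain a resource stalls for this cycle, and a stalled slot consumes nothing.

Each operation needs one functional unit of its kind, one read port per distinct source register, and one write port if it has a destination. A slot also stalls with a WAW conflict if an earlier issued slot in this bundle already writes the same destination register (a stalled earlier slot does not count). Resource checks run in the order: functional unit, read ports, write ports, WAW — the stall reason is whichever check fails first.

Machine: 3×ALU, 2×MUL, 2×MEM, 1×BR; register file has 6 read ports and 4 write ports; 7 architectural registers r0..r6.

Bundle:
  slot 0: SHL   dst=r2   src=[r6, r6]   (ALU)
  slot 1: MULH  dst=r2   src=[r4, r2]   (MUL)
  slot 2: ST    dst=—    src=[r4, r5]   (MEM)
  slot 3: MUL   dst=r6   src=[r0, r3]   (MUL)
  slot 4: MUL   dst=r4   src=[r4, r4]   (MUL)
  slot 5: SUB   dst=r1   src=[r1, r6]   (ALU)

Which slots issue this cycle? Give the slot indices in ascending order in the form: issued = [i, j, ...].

issued = [0, 2, 3, 4]

[0] ALU needs rd=1 wr=1: ok; after: ALU=2 MUL=2 MEM=2 BR=1, R=5, W=3
[1] MUL needs rd=2 wr=1: WAW; after: ALU=2 MUL=2 MEM=2 BR=1, R=5, W=3
[2] MEM needs rd=2 wr=0: ok; after: ALU=2 MUL=2 MEM=1 BR=1, R=3, W=3
[3] MUL needs rd=2 wr=1: ok; after: ALU=2 MUL=1 MEM=1 BR=1, R=1, W=2
[4] MUL needs rd=1 wr=1: ok; after: ALU=2 MUL=0 MEM=1 BR=1, R=0, W=1
[5] ALU needs rd=2 wr=1: RD_PORT; after: ALU=2 MUL=0 MEM=1 BR=1, R=0, W=1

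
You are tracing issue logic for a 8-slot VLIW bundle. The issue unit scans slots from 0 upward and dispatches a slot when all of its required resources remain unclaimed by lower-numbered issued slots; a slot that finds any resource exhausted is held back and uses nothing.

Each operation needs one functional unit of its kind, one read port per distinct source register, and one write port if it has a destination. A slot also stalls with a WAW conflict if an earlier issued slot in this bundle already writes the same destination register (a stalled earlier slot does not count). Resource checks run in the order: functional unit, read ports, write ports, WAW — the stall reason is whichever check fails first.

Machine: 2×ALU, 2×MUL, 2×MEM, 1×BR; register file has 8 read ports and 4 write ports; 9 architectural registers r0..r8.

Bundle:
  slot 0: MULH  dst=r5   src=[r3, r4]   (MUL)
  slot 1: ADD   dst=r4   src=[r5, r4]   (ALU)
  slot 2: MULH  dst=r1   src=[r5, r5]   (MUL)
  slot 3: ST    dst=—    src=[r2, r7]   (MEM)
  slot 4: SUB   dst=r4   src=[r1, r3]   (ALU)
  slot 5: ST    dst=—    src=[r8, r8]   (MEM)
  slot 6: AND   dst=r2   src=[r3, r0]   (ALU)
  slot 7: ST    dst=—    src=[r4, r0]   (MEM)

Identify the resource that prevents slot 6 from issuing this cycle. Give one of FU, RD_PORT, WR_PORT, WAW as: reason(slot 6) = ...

(0) want 1×MUL +2rd +1wr — yes → AL2|MU1|ME2|BR1|rd6|wr3
(1) want 1×ALU +2rd +1wr — yes → AL1|MU1|ME2|BR1|rd4|wr2
(2) want 1×MUL +1rd +1wr — yes → AL1|MU0|ME2|BR1|rd3|wr1
(3) want 1×MEM +2rd +0wr — yes → AL1|MU0|ME1|BR1|rd1|wr1
(4) want 1×ALU +2rd +1wr — RD_PORT → AL1|MU0|ME1|BR1|rd1|wr1
(5) want 1×MEM +1rd +0wr — yes → AL1|MU0|ME0|BR1|rd0|wr1
(6) want 1×ALU +2rd +1wr — RD_PORT → AL1|MU0|ME0|BR1|rd0|wr1
(7) want 1×MEM +2rd +0wr — FU → AL1|MU0|ME0|BR1|rd0|wr1

reason(slot 6) = RD_PORT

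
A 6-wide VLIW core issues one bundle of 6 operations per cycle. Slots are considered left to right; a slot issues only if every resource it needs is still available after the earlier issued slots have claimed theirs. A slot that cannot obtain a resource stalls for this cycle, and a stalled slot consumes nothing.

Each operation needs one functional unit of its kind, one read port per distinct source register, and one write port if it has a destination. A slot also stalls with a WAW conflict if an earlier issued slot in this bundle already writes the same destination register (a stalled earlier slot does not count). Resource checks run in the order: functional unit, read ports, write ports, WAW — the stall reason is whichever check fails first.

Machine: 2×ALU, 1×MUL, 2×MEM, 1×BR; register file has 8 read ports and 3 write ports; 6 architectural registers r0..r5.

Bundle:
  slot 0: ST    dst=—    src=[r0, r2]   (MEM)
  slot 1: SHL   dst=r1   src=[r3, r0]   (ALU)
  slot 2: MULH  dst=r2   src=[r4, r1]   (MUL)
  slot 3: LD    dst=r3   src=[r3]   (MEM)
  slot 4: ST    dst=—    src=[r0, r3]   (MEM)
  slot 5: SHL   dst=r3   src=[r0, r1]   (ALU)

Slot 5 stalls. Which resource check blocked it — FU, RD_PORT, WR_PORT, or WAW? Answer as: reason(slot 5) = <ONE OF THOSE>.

(0) want 1×MEM +2rd +0wr — yes → AL2|MU1|ME1|BR1|rd6|wr3
(1) want 1×ALU +2rd +1wr — yes → AL1|MU1|ME1|BR1|rd4|wr2
(2) want 1×MUL +2rd +1wr — yes → AL1|MU0|ME1|BR1|rd2|wr1
(3) want 1×MEM +1rd +1wr — yes → AL1|MU0|ME0|BR1|rd1|wr0
(4) want 1×MEM +2rd +0wr — FU → AL1|MU0|ME0|BR1|rd1|wr0
(5) want 1×ALU +2rd +1wr — RD_PORT → AL1|MU0|ME0|BR1|rd1|wr0

reason(slot 5) = RD_PORT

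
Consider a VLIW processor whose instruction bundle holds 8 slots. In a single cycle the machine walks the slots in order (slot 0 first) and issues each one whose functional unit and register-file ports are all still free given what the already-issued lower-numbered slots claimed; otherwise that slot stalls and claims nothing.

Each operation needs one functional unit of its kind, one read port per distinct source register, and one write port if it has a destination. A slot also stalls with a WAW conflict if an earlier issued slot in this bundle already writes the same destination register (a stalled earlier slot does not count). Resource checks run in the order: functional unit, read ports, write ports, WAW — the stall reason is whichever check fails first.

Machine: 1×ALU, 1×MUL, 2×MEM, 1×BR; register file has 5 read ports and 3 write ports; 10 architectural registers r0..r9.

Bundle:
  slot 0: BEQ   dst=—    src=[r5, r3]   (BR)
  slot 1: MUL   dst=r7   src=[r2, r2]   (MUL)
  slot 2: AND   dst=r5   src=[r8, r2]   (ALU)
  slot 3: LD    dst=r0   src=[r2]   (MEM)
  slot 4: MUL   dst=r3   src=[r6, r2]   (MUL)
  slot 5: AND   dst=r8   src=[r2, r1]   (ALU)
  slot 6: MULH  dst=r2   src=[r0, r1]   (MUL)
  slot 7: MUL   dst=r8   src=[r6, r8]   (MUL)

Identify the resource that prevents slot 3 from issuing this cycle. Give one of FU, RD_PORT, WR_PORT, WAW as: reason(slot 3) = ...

reason(slot 3) = RD_PORT

  0. BR ⇒ go  {1A/1Mu/2Ld/0B | 3r 3w}
  1. MUL→r7 ⇒ go  {1A/0Mu/2Ld/0B | 2r 2w}
  2. ALU→r5 ⇒ go  {0A/0Mu/2Ld/0B | 0r 1w}
  3. MEM→r0 ⇒ no(RD_PORT)  {0A/0Mu/2Ld/0B | 0r 1w}
  4. MUL→r3 ⇒ no(FU)  {0A/0Mu/2Ld/0B | 0r 1w}
  5. ALU→r8 ⇒ no(FU)  {0A/0Mu/2Ld/0B | 0r 1w}
  6. MUL→r2 ⇒ no(FU)  {0A/0Mu/2Ld/0B | 0r 1w}
  7. MUL→r8 ⇒ no(FU)  {0A/0Mu/2Ld/0B | 0r 1w}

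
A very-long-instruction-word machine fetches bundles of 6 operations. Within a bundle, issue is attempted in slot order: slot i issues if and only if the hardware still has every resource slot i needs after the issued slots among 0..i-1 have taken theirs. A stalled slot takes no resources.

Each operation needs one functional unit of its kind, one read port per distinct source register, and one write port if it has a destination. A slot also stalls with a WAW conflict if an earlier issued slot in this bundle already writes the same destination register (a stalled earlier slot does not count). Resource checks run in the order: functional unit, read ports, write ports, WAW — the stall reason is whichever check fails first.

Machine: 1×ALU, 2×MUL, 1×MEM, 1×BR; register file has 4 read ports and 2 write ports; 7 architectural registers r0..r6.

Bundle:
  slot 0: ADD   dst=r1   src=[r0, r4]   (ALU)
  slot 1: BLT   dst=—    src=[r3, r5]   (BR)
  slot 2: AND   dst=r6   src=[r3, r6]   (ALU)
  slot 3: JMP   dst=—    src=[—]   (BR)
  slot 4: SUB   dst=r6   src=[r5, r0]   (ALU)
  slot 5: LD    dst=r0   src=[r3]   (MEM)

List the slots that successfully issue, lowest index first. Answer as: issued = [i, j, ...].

issued = [0, 1]

slot 0 (ALU): ISSUE — free A0,Mu2,Ld1,B1 rp2 wp1
slot 1 (BR): ISSUE — free A0,Mu2,Ld1,B0 rp0 wp1
slot 2 (ALU): stall FU — free A0,Mu2,Ld1,B0 rp0 wp1
slot 3 (BR): stall FU — free A0,Mu2,Ld1,B0 rp0 wp1
slot 4 (ALU): stall FU — free A0,Mu2,Ld1,B0 rp0 wp1
slot 5 (MEM): stall RD_PORT — free A0,Mu2,Ld1,B0 rp0 wp1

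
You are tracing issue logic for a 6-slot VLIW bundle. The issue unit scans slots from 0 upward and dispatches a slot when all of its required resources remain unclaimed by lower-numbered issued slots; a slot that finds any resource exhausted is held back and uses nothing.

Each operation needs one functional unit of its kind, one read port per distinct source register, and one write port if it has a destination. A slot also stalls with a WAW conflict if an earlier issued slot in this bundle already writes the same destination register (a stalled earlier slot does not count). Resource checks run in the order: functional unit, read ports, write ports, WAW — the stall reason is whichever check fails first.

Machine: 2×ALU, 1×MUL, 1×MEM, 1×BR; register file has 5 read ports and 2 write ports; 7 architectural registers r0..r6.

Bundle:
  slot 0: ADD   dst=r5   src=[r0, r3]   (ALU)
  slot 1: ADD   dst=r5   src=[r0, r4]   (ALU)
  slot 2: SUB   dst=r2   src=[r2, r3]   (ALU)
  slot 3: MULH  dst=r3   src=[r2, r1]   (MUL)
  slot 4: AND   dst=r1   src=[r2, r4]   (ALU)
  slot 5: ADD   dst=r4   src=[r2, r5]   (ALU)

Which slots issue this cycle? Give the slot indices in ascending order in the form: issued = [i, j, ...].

slot 0 (ALU): ISSUE — free A1,Mu1,Ld1,B1 rp3 wp1
slot 1 (ALU): stall WAW — free A1,Mu1,Ld1,B1 rp3 wp1
slot 2 (ALU): ISSUE — free A0,Mu1,Ld1,B1 rp1 wp0
slot 3 (MUL): stall RD_PORT — free A0,Mu1,Ld1,B1 rp1 wp0
slot 4 (ALU): stall FU — free A0,Mu1,Ld1,B1 rp1 wp0
slot 5 (ALU): stall FU — free A0,Mu1,Ld1,B1 rp1 wp0

issued = [0, 2]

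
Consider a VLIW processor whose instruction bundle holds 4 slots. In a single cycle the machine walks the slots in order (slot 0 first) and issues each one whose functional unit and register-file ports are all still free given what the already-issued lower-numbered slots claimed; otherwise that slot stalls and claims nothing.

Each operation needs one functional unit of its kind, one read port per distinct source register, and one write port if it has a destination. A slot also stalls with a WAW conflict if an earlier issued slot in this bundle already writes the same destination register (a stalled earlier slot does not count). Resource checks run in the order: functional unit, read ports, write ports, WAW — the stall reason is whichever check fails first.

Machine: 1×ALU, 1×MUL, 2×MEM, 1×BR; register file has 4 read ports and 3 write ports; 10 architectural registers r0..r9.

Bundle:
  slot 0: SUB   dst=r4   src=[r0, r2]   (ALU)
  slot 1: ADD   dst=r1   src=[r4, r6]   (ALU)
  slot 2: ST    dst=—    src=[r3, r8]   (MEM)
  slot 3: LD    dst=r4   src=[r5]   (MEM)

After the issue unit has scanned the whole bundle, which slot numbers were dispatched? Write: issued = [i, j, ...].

slot 0 (ALU): ISSUE — free A0,Mu1,Ld2,B1 rp2 wp2
slot 1 (ALU): stall FU — free A0,Mu1,Ld2,B1 rp2 wp2
slot 2 (MEM): ISSUE — free A0,Mu1,Ld1,B1 rp0 wp2
slot 3 (MEM): stall RD_PORT — free A0,Mu1,Ld1,B1 rp0 wp2

issued = [0, 2]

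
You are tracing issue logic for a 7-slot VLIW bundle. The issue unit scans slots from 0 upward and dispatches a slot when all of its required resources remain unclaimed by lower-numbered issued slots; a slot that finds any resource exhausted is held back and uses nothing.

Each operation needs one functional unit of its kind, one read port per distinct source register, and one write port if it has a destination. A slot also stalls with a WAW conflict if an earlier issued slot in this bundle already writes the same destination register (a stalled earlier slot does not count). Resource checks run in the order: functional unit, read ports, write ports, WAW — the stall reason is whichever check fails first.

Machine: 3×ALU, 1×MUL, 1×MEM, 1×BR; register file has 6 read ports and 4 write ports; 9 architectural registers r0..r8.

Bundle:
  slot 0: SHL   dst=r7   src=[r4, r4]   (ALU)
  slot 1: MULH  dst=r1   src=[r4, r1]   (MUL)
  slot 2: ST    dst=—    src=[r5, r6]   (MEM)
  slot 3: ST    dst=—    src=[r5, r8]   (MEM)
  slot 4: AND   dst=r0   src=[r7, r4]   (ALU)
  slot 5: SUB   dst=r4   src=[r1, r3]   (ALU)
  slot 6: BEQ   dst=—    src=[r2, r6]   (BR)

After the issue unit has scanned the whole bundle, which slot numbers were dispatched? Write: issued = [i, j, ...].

slot 0 (ALU): ISSUE — free A2,Mu1,Ld1,B1 rp5 wp3
slot 1 (MUL): ISSUE — free A2,Mu0,Ld1,B1 rp3 wp2
slot 2 (MEM): ISSUE — free A2,Mu0,Ld0,B1 rp1 wp2
slot 3 (MEM): stall FU — free A2,Mu0,Ld0,B1 rp1 wp2
slot 4 (ALU): stall RD_PORT — free A2,Mu0,Ld0,B1 rp1 wp2
slot 5 (ALU): stall RD_PORT — free A2,Mu0,Ld0,B1 rp1 wp2
slot 6 (BR): stall RD_PORT — free A2,Mu0,Ld0,B1 rp1 wp2

issued = [0, 1, 2]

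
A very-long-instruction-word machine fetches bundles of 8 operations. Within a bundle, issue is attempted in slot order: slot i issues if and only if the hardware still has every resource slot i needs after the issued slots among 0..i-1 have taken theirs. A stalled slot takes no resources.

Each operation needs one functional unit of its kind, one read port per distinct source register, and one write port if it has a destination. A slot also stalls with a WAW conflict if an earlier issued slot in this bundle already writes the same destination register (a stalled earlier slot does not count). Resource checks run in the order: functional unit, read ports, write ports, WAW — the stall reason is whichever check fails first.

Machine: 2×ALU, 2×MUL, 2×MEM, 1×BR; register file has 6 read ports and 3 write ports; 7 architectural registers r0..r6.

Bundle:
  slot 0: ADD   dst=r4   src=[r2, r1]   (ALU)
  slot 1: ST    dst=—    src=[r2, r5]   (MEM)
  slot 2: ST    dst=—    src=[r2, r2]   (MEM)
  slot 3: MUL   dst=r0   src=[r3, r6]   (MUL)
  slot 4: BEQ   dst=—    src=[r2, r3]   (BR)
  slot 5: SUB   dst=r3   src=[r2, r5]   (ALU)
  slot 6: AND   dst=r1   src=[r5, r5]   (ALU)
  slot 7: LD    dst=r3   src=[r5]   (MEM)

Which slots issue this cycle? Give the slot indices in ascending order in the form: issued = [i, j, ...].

issued = [0, 1, 2, 6]

slot 0 (ALU): ISSUE — free A1,Mu2,Ld2,B1 rp4 wp2
slot 1 (MEM): ISSUE — free A1,Mu2,Ld1,B1 rp2 wp2
slot 2 (MEM): ISSUE — free A1,Mu2,Ld0,B1 rp1 wp2
slot 3 (MUL): stall RD_PORT — free A1,Mu2,Ld0,B1 rp1 wp2
slot 4 (BR): stall RD_PORT — free A1,Mu2,Ld0,B1 rp1 wp2
slot 5 (ALU): stall RD_PORT — free A1,Mu2,Ld0,B1 rp1 wp2
slot 6 (ALU): ISSUE — free A0,Mu2,Ld0,B1 rp0 wp1
slot 7 (MEM): stall FU — free A0,Mu2,Ld0,B1 rp0 wp1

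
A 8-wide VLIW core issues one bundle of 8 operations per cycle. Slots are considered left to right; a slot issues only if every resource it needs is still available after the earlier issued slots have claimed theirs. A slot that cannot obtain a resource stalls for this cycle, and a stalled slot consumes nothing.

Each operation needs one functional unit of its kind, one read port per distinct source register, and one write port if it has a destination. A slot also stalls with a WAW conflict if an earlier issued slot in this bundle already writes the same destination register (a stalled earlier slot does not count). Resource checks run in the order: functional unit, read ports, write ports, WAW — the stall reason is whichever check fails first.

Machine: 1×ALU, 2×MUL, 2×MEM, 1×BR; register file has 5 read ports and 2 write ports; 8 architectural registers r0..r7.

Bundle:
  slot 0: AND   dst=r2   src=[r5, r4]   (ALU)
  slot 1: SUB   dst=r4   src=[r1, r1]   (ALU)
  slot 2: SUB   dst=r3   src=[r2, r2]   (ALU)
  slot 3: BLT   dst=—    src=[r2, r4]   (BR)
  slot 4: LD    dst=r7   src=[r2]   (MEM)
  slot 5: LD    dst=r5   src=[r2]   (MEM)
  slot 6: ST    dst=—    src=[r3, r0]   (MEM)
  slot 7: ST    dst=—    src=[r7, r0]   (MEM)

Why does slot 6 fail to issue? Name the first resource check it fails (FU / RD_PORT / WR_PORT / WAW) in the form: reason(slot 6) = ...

reason(slot 6) = RD_PORT

[0] ALU needs rd=2 wr=1: ok; after: ALU=0 MUL=2 MEM=2 BR=1, R=3, W=1
[1] ALU needs rd=1 wr=1: FU; after: ALU=0 MUL=2 MEM=2 BR=1, R=3, W=1
[2] ALU needs rd=1 wr=1: FU; after: ALU=0 MUL=2 MEM=2 BR=1, R=3, W=1
[3] BR needs rd=2 wr=0: ok; after: ALU=0 MUL=2 MEM=2 BR=0, R=1, W=1
[4] MEM needs rd=1 wr=1: ok; after: ALU=0 MUL=2 MEM=1 BR=0, R=0, W=0
[5] MEM needs rd=1 wr=1: RD_PORT; after: ALU=0 MUL=2 MEM=1 BR=0, R=0, W=0
[6] MEM needs rd=2 wr=0: RD_PORT; after: ALU=0 MUL=2 MEM=1 BR=0, R=0, W=0
[7] MEM needs rd=2 wr=0: RD_PORT; after: ALU=0 MUL=2 MEM=1 BR=0, R=0, W=0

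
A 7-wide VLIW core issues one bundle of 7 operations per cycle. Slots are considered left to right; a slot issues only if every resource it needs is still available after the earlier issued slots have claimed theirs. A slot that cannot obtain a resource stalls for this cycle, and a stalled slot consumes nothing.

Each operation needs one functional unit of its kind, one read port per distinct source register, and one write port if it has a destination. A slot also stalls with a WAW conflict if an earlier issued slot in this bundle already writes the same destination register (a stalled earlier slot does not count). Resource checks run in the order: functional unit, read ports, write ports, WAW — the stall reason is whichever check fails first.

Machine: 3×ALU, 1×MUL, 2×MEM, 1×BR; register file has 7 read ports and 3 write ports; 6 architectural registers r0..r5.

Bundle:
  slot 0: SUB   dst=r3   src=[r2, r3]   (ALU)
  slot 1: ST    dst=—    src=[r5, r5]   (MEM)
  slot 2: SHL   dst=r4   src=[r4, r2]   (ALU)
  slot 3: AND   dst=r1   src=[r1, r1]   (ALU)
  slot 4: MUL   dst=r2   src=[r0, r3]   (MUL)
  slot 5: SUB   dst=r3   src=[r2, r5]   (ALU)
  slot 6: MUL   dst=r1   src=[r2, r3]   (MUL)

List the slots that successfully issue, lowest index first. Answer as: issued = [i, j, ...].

  0. ALU→r3 ⇒ go  {2A/1Mu/2Ld/1B | 5r 2w}
  1. MEM ⇒ go  {2A/1Mu/1Ld/1B | 4r 2w}
  2. ALU→r4 ⇒ go  {1A/1Mu/1Ld/1B | 2r 1w}
  3. ALU→r1 ⇒ go  {0A/1Mu/1Ld/1B | 1r 0w}
  4. MUL→r2 ⇒ no(RD_PORT)  {0A/1Mu/1Ld/1B | 1r 0w}
  5. ALU→r3 ⇒ no(FU)  {0A/1Mu/1Ld/1B | 1r 0w}
  6. MUL→r1 ⇒ no(RD_PORT)  {0A/1Mu/1Ld/1B | 1r 0w}

issued = [0, 1, 2, 3]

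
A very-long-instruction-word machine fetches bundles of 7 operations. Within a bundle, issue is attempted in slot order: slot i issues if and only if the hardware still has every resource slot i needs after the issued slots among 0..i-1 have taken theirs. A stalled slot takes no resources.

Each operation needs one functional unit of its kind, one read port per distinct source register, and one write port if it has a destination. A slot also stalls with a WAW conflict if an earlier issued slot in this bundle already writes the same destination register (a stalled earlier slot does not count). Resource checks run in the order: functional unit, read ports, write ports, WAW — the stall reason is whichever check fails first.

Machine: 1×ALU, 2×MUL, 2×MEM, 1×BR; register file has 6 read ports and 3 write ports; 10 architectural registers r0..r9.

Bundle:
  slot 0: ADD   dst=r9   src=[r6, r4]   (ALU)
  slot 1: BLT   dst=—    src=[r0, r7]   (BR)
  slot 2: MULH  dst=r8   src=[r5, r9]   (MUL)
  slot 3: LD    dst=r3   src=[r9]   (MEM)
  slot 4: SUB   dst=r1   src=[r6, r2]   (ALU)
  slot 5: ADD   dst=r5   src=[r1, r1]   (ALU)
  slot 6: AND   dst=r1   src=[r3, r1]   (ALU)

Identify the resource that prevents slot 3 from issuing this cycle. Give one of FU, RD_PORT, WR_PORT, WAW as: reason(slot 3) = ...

  0. ALU→r9 ⇒ go  {0A/2Mu/2Ld/1B | 4r 2w}
  1. BR ⇒ go  {0A/2Mu/2Ld/0B | 2r 2w}
  2. MUL→r8 ⇒ go  {0A/1Mu/2Ld/0B | 0r 1w}
  3. MEM→r3 ⇒ no(RD_PORT)  {0A/1Mu/2Ld/0B | 0r 1w}
  4. ALU→r1 ⇒ no(FU)  {0A/1Mu/2Ld/0B | 0r 1w}
  5. ALU→r5 ⇒ no(FU)  {0A/1Mu/2Ld/0B | 0r 1w}
  6. ALU→r1 ⇒ no(FU)  {0A/1Mu/2Ld/0B | 0r 1w}

reason(slot 3) = RD_PORT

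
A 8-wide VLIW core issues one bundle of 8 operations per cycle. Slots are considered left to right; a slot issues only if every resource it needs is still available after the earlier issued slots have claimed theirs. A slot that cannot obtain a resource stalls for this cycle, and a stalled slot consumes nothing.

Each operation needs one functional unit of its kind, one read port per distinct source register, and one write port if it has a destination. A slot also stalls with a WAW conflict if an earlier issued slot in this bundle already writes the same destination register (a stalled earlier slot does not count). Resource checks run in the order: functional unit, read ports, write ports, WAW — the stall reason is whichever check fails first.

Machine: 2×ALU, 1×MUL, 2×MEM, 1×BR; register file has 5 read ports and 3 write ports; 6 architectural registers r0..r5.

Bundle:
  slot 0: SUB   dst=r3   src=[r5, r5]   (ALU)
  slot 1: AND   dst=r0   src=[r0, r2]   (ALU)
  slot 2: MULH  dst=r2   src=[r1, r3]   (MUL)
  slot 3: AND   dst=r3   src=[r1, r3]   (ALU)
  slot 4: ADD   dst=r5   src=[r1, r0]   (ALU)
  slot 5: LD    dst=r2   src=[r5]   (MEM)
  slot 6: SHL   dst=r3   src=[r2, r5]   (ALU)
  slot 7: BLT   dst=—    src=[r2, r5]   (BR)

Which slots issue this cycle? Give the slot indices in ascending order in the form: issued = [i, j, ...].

issued = [0, 1, 2]

  0. ALU→r3 ⇒ go  {1A/1Mu/2Ld/1B | 4r 2w}
  1. ALU→r0 ⇒ go  {0A/1Mu/2Ld/1B | 2r 1w}
  2. MUL→r2 ⇒ go  {0A/0Mu/2Ld/1B | 0r 0w}
  3. ALU→r3 ⇒ no(FU)  {0A/0Mu/2Ld/1B | 0r 0w}
  4. ALU→r5 ⇒ no(FU)  {0A/0Mu/2Ld/1B | 0r 0w}
  5. MEM→r2 ⇒ no(RD_PORT)  {0A/0Mu/2Ld/1B | 0r 0w}
  6. ALU→r3 ⇒ no(FU)  {0A/0Mu/2Ld/1B | 0r 0w}
  7. BR ⇒ no(RD_PORT)  {0A/0Mu/2Ld/1B | 0r 0w}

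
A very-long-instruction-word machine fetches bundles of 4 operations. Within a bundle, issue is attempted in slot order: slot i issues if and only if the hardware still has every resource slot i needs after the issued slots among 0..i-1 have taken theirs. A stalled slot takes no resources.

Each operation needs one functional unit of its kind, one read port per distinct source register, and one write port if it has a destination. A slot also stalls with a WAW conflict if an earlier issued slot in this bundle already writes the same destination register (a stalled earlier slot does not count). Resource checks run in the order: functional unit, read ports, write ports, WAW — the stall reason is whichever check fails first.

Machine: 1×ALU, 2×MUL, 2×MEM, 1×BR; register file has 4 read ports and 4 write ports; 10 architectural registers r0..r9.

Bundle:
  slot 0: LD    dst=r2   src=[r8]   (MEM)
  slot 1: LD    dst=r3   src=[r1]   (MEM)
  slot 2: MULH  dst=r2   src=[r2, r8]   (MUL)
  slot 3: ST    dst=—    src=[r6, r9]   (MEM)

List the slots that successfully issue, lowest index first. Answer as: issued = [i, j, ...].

issued = [0, 1]

  0. MEM→r2 ⇒ go  {1A/2Mu/1Ld/1B | 3r 3w}
  1. MEM→r3 ⇒ go  {1A/2Mu/0Ld/1B | 2r 2w}
  2. MUL→r2 ⇒ no(WAW)  {1A/2Mu/0Ld/1B | 2r 2w}
  3. MEM ⇒ no(FU)  {1A/2Mu/0Ld/1B | 2r 2w}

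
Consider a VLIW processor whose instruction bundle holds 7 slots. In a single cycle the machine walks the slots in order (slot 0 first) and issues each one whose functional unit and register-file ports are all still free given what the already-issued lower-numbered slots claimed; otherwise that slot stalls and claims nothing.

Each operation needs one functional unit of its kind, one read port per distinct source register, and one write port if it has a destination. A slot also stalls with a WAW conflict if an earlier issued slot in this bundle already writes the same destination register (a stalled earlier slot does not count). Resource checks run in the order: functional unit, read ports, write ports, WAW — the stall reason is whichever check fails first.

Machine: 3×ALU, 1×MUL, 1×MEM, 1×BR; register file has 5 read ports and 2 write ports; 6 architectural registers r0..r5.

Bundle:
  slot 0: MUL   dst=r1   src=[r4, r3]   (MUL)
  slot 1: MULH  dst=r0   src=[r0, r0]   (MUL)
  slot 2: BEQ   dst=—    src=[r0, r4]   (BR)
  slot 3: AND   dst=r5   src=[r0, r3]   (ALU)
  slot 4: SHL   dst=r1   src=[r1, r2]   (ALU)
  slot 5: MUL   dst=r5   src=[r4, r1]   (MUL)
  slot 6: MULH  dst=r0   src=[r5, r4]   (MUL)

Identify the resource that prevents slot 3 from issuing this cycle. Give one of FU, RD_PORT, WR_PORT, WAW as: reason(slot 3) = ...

reason(slot 3) = RD_PORT

[0] MUL needs rd=2 wr=1: ok; after: ALU=3 MUL=0 MEM=1 BR=1, R=3, W=1
[1] MUL needs rd=1 wr=1: FU; after: ALU=3 MUL=0 MEM=1 BR=1, R=3, W=1
[2] BR needs rd=2 wr=0: ok; after: ALU=3 MUL=0 MEM=1 BR=0, R=1, W=1
[3] ALU needs rd=2 wr=1: RD_PORT; after: ALU=3 MUL=0 MEM=1 BR=0, R=1, W=1
[4] ALU needs rd=2 wr=1: RD_PORT; after: ALU=3 MUL=0 MEM=1 BR=0, R=1, W=1
[5] MUL needs rd=2 wr=1: FU; after: ALU=3 MUL=0 MEM=1 BR=0, R=1, W=1
[6] MUL needs rd=2 wr=1: FU; after: ALU=3 MUL=0 MEM=1 BR=0, R=1, W=1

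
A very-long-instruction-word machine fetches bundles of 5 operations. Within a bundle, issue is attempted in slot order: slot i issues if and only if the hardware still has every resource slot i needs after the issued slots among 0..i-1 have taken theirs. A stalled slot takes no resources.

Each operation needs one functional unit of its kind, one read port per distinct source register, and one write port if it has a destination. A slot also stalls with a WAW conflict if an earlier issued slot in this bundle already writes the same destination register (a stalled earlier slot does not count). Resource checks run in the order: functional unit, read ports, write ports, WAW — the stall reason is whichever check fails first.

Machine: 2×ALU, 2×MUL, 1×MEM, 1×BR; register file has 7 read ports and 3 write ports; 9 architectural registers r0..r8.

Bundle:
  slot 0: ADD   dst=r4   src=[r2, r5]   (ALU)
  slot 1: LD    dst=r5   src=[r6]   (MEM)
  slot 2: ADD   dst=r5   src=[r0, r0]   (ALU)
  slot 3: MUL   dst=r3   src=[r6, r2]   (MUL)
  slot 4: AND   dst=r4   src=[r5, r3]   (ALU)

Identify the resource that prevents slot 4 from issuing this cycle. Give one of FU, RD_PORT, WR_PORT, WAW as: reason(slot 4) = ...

reason(slot 4) = WR_PORT

(0) want 1×ALU +2rd +1wr — yes → AL1|MU2|ME1|BR1|rd5|wr2
(1) want 1×MEM +1rd +1wr — yes → AL1|MU2|ME0|BR1|rd4|wr1
(2) want 1×ALU +1rd +1wr — WAW → AL1|MU2|ME0|BR1|rd4|wr1
(3) want 1×MUL +2rd +1wr — yes → AL1|MU1|ME0|BR1|rd2|wr0
(4) want 1×ALU +2rd +1wr — WR_PORT → AL1|MU1|ME0|BR1|rd2|wr0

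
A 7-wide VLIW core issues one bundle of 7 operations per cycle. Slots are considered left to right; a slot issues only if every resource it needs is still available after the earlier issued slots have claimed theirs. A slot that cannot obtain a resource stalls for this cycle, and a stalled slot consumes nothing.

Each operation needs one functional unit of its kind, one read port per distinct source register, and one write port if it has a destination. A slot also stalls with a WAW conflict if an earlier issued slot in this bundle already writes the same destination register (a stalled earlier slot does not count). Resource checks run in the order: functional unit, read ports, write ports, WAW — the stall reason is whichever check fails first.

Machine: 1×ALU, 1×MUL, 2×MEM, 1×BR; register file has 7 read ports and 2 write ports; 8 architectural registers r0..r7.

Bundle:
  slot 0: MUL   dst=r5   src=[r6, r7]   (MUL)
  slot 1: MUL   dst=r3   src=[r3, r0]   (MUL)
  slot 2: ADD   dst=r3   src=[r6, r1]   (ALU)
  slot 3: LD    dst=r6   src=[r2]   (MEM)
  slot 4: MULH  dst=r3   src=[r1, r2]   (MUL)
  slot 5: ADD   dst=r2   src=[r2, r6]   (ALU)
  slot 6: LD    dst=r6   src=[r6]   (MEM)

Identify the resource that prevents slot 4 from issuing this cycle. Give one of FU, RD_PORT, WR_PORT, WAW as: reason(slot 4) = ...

reason(slot 4) = FU

  0. MUL→r5 ⇒ go  {1A/0Mu/2Ld/1B | 5r 1w}
  1. MUL→r3 ⇒ no(FU)  {1A/0Mu/2Ld/1B | 5r 1w}
  2. ALU→r3 ⇒ go  {0A/0Mu/2Ld/1B | 3r 0w}
  3. MEM→r6 ⇒ no(WR_PORT)  {0A/0Mu/2Ld/1B | 3r 0w}
  4. MUL→r3 ⇒ no(FU)  {0A/0Mu/2Ld/1B | 3r 0w}
  5. ALU→r2 ⇒ no(FU)  {0A/0Mu/2Ld/1B | 3r 0w}
  6. MEM→r6 ⇒ no(WR_PORT)  {0A/0Mu/2Ld/1B | 3r 0w}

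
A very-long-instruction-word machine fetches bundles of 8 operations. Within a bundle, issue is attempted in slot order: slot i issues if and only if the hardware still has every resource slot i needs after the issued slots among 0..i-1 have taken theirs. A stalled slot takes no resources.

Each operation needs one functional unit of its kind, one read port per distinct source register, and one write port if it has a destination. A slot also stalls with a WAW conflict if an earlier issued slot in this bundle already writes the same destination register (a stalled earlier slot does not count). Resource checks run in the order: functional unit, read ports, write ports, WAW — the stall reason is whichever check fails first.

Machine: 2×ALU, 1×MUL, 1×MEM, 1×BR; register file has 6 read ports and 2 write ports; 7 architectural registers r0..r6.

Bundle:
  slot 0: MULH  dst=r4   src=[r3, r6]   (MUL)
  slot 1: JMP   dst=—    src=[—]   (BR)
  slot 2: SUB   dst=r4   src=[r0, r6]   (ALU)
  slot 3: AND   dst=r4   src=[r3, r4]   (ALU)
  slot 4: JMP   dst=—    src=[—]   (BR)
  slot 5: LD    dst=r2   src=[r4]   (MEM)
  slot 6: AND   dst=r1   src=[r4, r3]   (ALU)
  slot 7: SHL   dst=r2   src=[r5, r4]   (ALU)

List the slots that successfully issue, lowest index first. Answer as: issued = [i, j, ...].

issued = [0, 1, 5]

[0] MUL needs rd=2 wr=1: ok; after: ALU=2 MUL=0 MEM=1 BR=1, R=4, W=1
[1] BR needs rd=0 wr=0: ok; after: ALU=2 MUL=0 MEM=1 BR=0, R=4, W=1
[2] ALU needs rd=2 wr=1: WAW; after: ALU=2 MUL=0 MEM=1 BR=0, R=4, W=1
[3] ALU needs rd=2 wr=1: WAW; after: ALU=2 MUL=0 MEM=1 BR=0, R=4, W=1
[4] BR needs rd=0 wr=0: FU; after: ALU=2 MUL=0 MEM=1 BR=0, R=4, W=1
[5] MEM needs rd=1 wr=1: ok; after: ALU=2 MUL=0 MEM=0 BR=0, R=3, W=0
[6] ALU needs rd=2 wr=1: WR_PORT; after: ALU=2 MUL=0 MEM=0 BR=0, R=3, W=0
[7] ALU needs rd=2 wr=1: WR_PORT; after: ALU=2 MUL=0 MEM=0 BR=0, R=3, W=0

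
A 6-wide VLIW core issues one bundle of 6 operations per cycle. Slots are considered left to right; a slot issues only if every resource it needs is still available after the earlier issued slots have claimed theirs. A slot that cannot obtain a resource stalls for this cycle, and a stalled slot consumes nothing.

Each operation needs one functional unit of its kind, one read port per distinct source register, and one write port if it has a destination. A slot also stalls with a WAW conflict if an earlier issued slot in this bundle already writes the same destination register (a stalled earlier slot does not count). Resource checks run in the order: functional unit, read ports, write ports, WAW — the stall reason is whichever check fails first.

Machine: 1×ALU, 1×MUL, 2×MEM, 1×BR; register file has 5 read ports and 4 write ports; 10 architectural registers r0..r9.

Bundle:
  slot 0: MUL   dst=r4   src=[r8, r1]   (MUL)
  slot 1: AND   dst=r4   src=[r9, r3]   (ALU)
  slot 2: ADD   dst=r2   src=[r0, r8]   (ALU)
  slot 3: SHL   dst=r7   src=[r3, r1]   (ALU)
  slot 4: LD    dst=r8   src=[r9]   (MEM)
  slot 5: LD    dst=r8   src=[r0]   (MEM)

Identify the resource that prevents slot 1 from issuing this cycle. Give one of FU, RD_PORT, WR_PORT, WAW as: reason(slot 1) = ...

reason(slot 1) = WAW

  0. MUL→r4 ⇒ go  {1A/0Mu/2Ld/1B | 3r 3w}
  1. ALU→r4 ⇒ no(WAW)  {1A/0Mu/2Ld/1B | 3r 3w}
  2. ALU→r2 ⇒ go  {0A/0Mu/2Ld/1B | 1r 2w}
  3. ALU→r7 ⇒ no(FU)  {0A/0Mu/2Ld/1B | 1r 2w}
  4. MEM→r8 ⇒ go  {0A/0Mu/1Ld/1B | 0r 1w}
  5. MEM→r8 ⇒ no(RD_PORT)  {0A/0Mu/1Ld/1B | 0r 1w}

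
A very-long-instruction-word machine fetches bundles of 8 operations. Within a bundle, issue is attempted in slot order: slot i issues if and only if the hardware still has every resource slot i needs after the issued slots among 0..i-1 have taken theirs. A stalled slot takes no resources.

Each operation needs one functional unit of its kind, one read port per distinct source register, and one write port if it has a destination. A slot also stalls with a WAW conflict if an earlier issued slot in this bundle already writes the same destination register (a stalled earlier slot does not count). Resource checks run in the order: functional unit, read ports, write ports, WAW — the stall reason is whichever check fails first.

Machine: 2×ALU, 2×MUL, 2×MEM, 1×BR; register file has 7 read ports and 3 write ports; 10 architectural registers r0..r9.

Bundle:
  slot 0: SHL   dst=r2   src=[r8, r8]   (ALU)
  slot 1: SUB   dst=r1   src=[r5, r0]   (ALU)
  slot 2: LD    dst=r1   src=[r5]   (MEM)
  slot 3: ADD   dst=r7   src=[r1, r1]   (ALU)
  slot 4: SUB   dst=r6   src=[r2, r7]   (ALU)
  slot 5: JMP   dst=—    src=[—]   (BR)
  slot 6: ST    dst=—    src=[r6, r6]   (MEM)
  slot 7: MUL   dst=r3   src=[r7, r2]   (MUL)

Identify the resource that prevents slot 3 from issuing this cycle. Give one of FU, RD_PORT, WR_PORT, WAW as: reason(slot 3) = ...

[0] ALU needs rd=1 wr=1: ok; after: ALU=1 MUL=2 MEM=2 BR=1, R=6, W=2
[1] ALU needs rd=2 wr=1: ok; after: ALU=0 MUL=2 MEM=2 BR=1, R=4, W=1
[2] MEM needs rd=1 wr=1: WAW; after: ALU=0 MUL=2 MEM=2 BR=1, R=4, W=1
[3] ALU needs rd=1 wr=1: FU; after: ALU=0 MUL=2 MEM=2 BR=1, R=4, W=1
[4] ALU needs rd=2 wr=1: FU; after: ALU=0 MUL=2 MEM=2 BR=1, R=4, W=1
[5] BR needs rd=0 wr=0: ok; after: ALU=0 MUL=2 MEM=2 BR=0, R=4, W=1
[6] MEM needs rd=1 wr=0: ok; after: ALU=0 MUL=2 MEM=1 BR=0, R=3, W=1
[7] MUL needs rd=2 wr=1: ok; after: ALU=0 MUL=1 MEM=1 BR=0, R=1, W=0

reason(slot 3) = FU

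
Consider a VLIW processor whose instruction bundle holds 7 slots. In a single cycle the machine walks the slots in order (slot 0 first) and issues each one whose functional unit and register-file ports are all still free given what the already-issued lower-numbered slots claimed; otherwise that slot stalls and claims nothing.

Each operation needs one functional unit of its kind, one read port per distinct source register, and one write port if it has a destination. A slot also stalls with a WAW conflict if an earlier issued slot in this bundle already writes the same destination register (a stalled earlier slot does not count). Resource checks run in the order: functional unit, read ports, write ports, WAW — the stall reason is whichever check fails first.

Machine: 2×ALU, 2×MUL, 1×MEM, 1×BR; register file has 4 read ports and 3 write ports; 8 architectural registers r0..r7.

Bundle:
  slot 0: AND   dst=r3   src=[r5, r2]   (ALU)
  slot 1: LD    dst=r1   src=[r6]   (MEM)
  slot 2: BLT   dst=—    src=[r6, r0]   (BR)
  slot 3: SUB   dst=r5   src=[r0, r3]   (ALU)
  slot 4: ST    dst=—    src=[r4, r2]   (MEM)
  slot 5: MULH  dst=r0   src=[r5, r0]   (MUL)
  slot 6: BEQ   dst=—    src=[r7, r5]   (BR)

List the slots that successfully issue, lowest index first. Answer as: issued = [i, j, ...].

issued = [0, 1]

(0) want 1×ALU +2rd +1wr — yes → AL1|MU2|ME1|BR1|rd2|wr2
(1) want 1×MEM +1rd +1wr — yes → AL1|MU2|ME0|BR1|rd1|wr1
(2) want 1×BR +2rd +0wr — RD_PORT → AL1|MU2|ME0|BR1|rd1|wr1
(3) want 1×ALU +2rd +1wr — RD_PORT → AL1|MU2|ME0|BR1|rd1|wr1
(4) want 1×MEM +2rd +0wr — FU → AL1|MU2|ME0|BR1|rd1|wr1
(5) want 1×MUL +2rd +1wr — RD_PORT → AL1|MU2|ME0|BR1|rd1|wr1
(6) want 1×BR +2rd +0wr — RD_PORT → AL1|MU2|ME0|BR1|rd1|wr1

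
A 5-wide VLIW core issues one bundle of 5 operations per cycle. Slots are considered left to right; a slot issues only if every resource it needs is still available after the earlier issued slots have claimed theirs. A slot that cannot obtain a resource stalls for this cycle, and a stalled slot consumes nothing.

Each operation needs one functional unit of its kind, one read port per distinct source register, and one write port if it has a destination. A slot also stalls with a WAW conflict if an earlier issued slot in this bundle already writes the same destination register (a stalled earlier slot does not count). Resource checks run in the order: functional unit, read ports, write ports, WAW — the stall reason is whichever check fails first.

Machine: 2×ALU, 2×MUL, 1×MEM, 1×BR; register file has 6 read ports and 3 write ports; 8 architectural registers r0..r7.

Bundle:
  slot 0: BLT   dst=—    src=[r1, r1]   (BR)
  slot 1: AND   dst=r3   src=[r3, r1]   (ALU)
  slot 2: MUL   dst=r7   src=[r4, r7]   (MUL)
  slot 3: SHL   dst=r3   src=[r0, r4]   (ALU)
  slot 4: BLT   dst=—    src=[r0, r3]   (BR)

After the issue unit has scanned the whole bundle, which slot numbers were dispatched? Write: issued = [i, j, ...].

#0 BR src=r1,r1 dispatched  <A:2 Mu:2 Ld:1 B:0 rd:5 wr:3>
#1 ALU src=r3,r1 dispatched  <A:1 Mu:2 Ld:1 B:0 rd:3 wr:2>
#2 MUL src=r4,r7 dispatched  <A:1 Mu:1 Ld:1 B:0 rd:1 wr:1>
#3 ALU src=r0,r4 held:RD_PORT  <A:1 Mu:1 Ld:1 B:0 rd:1 wr:1>
#4 BR src=r0,r3 held:FU  <A:1 Mu:1 Ld:1 B:0 rd:1 wr:1>

issued = [0, 1, 2]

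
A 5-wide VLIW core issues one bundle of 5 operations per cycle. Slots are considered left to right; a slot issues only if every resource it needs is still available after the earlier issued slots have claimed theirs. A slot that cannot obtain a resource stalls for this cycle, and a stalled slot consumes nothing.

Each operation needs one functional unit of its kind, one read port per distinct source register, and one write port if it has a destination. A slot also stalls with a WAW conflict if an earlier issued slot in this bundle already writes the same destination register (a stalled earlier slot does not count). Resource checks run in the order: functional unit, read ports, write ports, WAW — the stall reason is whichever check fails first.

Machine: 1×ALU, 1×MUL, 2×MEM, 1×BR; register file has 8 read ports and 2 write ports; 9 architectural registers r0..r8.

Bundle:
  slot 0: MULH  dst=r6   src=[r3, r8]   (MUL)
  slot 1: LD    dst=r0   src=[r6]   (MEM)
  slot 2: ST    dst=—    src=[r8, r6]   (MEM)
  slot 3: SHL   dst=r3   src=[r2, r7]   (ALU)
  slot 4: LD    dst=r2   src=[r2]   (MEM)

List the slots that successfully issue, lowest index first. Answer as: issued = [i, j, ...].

issued = [0, 1, 2]

#0 MUL src=r3,r8 dispatched  <A:1 Mu:0 Ld:2 B:1 rd:6 wr:1>
#1 MEM src=r6 dispatched  <A:1 Mu:0 Ld:1 B:1 rd:5 wr:0>
#2 MEM src=r8,r6 dispatched  <A:1 Mu:0 Ld:0 B:1 rd:3 wr:0>
#3 ALU src=r2,r7 held:WR_PORT  <A:1 Mu:0 Ld:0 B:1 rd:3 wr:0>
#4 MEM src=r2 held:FU  <A:1 Mu:0 Ld:0 B:1 rd:3 wr:0>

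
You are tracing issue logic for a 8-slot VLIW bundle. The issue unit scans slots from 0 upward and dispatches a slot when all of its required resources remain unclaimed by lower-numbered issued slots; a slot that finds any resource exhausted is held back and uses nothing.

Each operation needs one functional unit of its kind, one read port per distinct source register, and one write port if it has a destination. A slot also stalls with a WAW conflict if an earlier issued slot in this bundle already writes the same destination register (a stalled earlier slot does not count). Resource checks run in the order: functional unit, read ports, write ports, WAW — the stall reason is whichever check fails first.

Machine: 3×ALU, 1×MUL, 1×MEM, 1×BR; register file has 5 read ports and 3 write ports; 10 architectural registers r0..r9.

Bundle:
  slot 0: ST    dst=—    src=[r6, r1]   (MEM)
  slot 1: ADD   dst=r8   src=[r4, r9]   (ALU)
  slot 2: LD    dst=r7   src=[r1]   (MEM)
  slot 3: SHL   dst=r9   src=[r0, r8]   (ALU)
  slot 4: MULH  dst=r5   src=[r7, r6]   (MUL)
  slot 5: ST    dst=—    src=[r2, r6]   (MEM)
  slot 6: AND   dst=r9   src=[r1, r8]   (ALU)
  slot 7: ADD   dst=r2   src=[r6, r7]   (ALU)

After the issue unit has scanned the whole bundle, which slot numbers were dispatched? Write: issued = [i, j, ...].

issued = [0, 1]

[0] MEM needs rd=2 wr=0: ok; after: ALU=3 MUL=1 MEM=0 BR=1, R=3, W=3
[1] ALU needs rd=2 wr=1: ok; after: ALU=2 MUL=1 MEM=0 BR=1, R=1, W=2
[2] MEM needs rd=1 wr=1: FU; after: ALU=2 MUL=1 MEM=0 BR=1, R=1, W=2
[3] ALU needs rd=2 wr=1: RD_PORT; after: ALU=2 MUL=1 MEM=0 BR=1, R=1, W=2
[4] MUL needs rd=2 wr=1: RD_PORT; after: ALU=2 MUL=1 MEM=0 BR=1, R=1, W=2
[5] MEM needs rd=2 wr=0: FU; after: ALU=2 MUL=1 MEM=0 BR=1, R=1, W=2
[6] ALU needs rd=2 wr=1: RD_PORT; after: ALU=2 MUL=1 MEM=0 BR=1, R=1, W=2
[7] ALU needs rd=2 wr=1: RD_PORT; after: ALU=2 MUL=1 MEM=0 BR=1, R=1, W=2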